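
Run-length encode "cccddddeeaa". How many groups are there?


Input: cccddddeeaa
Scanning for consecutive runs:
  Group 1: 'c' x 3 (positions 0-2)
  Group 2: 'd' x 4 (positions 3-6)
  Group 3: 'e' x 2 (positions 7-8)
  Group 4: 'a' x 2 (positions 9-10)
Total groups: 4

4


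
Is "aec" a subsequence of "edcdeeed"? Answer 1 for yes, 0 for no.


Check if "aec" is a subsequence of "edcdeeed"
Greedy scan:
  Position 0 ('e'): no match needed
  Position 1 ('d'): no match needed
  Position 2 ('c'): no match needed
  Position 3 ('d'): no match needed
  Position 4 ('e'): no match needed
  Position 5 ('e'): no match needed
  Position 6 ('e'): no match needed
  Position 7 ('d'): no match needed
Only matched 0/3 characters => not a subsequence

0


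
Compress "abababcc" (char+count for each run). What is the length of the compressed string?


Input: abababcc
Runs:
  'a' x 1 => "a1"
  'b' x 1 => "b1"
  'a' x 1 => "a1"
  'b' x 1 => "b1"
  'a' x 1 => "a1"
  'b' x 1 => "b1"
  'c' x 2 => "c2"
Compressed: "a1b1a1b1a1b1c2"
Compressed length: 14

14


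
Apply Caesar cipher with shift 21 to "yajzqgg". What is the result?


Caesar cipher: shift "yajzqgg" by 21
  'y' (pos 24) + 21 = pos 19 = 't'
  'a' (pos 0) + 21 = pos 21 = 'v'
  'j' (pos 9) + 21 = pos 4 = 'e'
  'z' (pos 25) + 21 = pos 20 = 'u'
  'q' (pos 16) + 21 = pos 11 = 'l'
  'g' (pos 6) + 21 = pos 1 = 'b'
  'g' (pos 6) + 21 = pos 1 = 'b'
Result: tveulbb

tveulbb


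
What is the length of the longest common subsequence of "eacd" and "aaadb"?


LCS of "eacd" and "aaadb"
DP table:
           a    a    a    d    b
      0    0    0    0    0    0
  e   0    0    0    0    0    0
  a   0    1    1    1    1    1
  c   0    1    1    1    1    1
  d   0    1    1    1    2    2
LCS length = dp[4][5] = 2

2


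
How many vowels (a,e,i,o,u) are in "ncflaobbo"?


Input: ncflaobbo
Checking each character:
  'n' at position 0: consonant
  'c' at position 1: consonant
  'f' at position 2: consonant
  'l' at position 3: consonant
  'a' at position 4: vowel (running total: 1)
  'o' at position 5: vowel (running total: 2)
  'b' at position 6: consonant
  'b' at position 7: consonant
  'o' at position 8: vowel (running total: 3)
Total vowels: 3

3


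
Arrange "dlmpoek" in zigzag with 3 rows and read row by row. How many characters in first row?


Zigzag "dlmpoek" into 3 rows:
Placing characters:
  'd' => row 0
  'l' => row 1
  'm' => row 2
  'p' => row 1
  'o' => row 0
  'e' => row 1
  'k' => row 2
Rows:
  Row 0: "do"
  Row 1: "lpe"
  Row 2: "mk"
First row length: 2

2


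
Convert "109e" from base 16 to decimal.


Input: "109e" in base 16
Positional expansion:
  Digit '1' (value 1) x 16^3 = 4096
  Digit '0' (value 0) x 16^2 = 0
  Digit '9' (value 9) x 16^1 = 144
  Digit 'e' (value 14) x 16^0 = 14
Sum = 4254

4254


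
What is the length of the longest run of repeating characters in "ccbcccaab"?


Input: "ccbcccaab"
Scanning for longest run:
  Position 1 ('c'): continues run of 'c', length=2
  Position 2 ('b'): new char, reset run to 1
  Position 3 ('c'): new char, reset run to 1
  Position 4 ('c'): continues run of 'c', length=2
  Position 5 ('c'): continues run of 'c', length=3
  Position 6 ('a'): new char, reset run to 1
  Position 7 ('a'): continues run of 'a', length=2
  Position 8 ('b'): new char, reset run to 1
Longest run: 'c' with length 3

3


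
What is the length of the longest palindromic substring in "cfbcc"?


Input: "cfbcc"
Checking substrings for palindromes:
  [3:5] "cc" (len 2) => palindrome
Longest palindromic substring: "cc" with length 2

2


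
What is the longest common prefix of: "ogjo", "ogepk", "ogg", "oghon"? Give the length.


Words: ogjo, ogepk, ogg, oghon
  Position 0: all 'o' => match
  Position 1: all 'g' => match
  Position 2: ('j', 'e', 'g', 'h') => mismatch, stop
LCP = "og" (length 2)

2


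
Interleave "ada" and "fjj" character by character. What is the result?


Interleaving "ada" and "fjj":
  Position 0: 'a' from first, 'f' from second => "af"
  Position 1: 'd' from first, 'j' from second => "dj"
  Position 2: 'a' from first, 'j' from second => "aj"
Result: afdjaj

afdjaj


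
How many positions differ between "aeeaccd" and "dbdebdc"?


Comparing "aeeaccd" and "dbdebdc" position by position:
  Position 0: 'a' vs 'd' => DIFFER
  Position 1: 'e' vs 'b' => DIFFER
  Position 2: 'e' vs 'd' => DIFFER
  Position 3: 'a' vs 'e' => DIFFER
  Position 4: 'c' vs 'b' => DIFFER
  Position 5: 'c' vs 'd' => DIFFER
  Position 6: 'd' vs 'c' => DIFFER
Positions that differ: 7

7


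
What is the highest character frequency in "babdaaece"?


Input: babdaaece
Character counts:
  'a': 3
  'b': 2
  'c': 1
  'd': 1
  'e': 2
Maximum frequency: 3

3


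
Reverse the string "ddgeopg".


Input: ddgeopg
Reading characters right to left:
  Position 6: 'g'
  Position 5: 'p'
  Position 4: 'o'
  Position 3: 'e'
  Position 2: 'g'
  Position 1: 'd'
  Position 0: 'd'
Reversed: gpoegdd

gpoegdd


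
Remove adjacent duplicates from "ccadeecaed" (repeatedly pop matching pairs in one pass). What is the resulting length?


Input: ccadeecaed
Stack-based adjacent duplicate removal:
  Read 'c': push. Stack: c
  Read 'c': matches stack top 'c' => pop. Stack: (empty)
  Read 'a': push. Stack: a
  Read 'd': push. Stack: ad
  Read 'e': push. Stack: ade
  Read 'e': matches stack top 'e' => pop. Stack: ad
  Read 'c': push. Stack: adc
  Read 'a': push. Stack: adca
  Read 'e': push. Stack: adcae
  Read 'd': push. Stack: adcaed
Final stack: "adcaed" (length 6)

6


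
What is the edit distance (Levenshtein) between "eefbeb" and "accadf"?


Computing edit distance: "eefbeb" -> "accadf"
DP table:
           a    c    c    a    d    f
      0    1    2    3    4    5    6
  e   1    1    2    3    4    5    6
  e   2    2    2    3    4    5    6
  f   3    3    3    3    4    5    5
  b   4    4    4    4    4    5    6
  e   5    5    5    5    5    5    6
  b   6    6    6    6    6    6    6
Edit distance = dp[6][6] = 6

6


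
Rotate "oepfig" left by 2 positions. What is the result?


Input: "oepfig", rotate left by 2
First 2 characters: "oe"
Remaining characters: "pfig"
Concatenate remaining + first: "pfig" + "oe" = "pfigoe"

pfigoe


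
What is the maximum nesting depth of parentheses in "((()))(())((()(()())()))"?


Input: "((()))(())((()(()())()))"
Tracking depth:
  Position 0 '(': depth becomes 1
  Position 1 '(': depth becomes 2
  Position 2 '(': depth becomes 3
  Position 3 ')': depth becomes 2
  Position 4 ')': depth becomes 1
  Position 5 ')': depth becomes 0
  Position 6 '(': depth becomes 1
  Position 7 '(': depth becomes 2
  Position 8 ')': depth becomes 1
  Position 9 ')': depth becomes 0
  Position 10 '(': depth becomes 1
  Position 11 '(': depth becomes 2
  Position 12 '(': depth becomes 3
  Position 13 ')': depth becomes 2
  Position 14 '(': depth becomes 3
  Position 15 '(': depth becomes 4
  Position 16 ')': depth becomes 3
  Position 17 '(': depth becomes 4
  Position 18 ')': depth becomes 3
  Position 19 ')': depth becomes 2
  Position 20 '(': depth becomes 3
  Position 21 ')': depth becomes 2
  Position 22 ')': depth becomes 1
  Position 23 ')': depth becomes 0
Maximum depth reached: 4

4


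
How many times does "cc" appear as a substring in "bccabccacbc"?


Searching for "cc" in "bccabccacbc"
Scanning each position:
  Position 0: "bc" => no
  Position 1: "cc" => MATCH
  Position 2: "ca" => no
  Position 3: "ab" => no
  Position 4: "bc" => no
  Position 5: "cc" => MATCH
  Position 6: "ca" => no
  Position 7: "ac" => no
  Position 8: "cb" => no
  Position 9: "bc" => no
Total occurrences: 2

2


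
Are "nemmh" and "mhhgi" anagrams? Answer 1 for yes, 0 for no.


Strings: "nemmh", "mhhgi"
Sorted first:  ehmmn
Sorted second: ghhim
Differ at position 0: 'e' vs 'g' => not anagrams

0


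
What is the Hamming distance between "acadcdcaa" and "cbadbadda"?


Comparing "acadcdcaa" and "cbadbadda" position by position:
  Position 0: 'a' vs 'c' => differ
  Position 1: 'c' vs 'b' => differ
  Position 2: 'a' vs 'a' => same
  Position 3: 'd' vs 'd' => same
  Position 4: 'c' vs 'b' => differ
  Position 5: 'd' vs 'a' => differ
  Position 6: 'c' vs 'd' => differ
  Position 7: 'a' vs 'd' => differ
  Position 8: 'a' vs 'a' => same
Total differences (Hamming distance): 6

6


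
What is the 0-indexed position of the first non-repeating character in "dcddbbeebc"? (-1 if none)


Input: dcddbbeebc
Character frequencies:
  'b': 3
  'c': 2
  'd': 3
  'e': 2
Scanning left to right for freq == 1:
  Position 0 ('d'): freq=3, skip
  Position 1 ('c'): freq=2, skip
  Position 2 ('d'): freq=3, skip
  Position 3 ('d'): freq=3, skip
  Position 4 ('b'): freq=3, skip
  Position 5 ('b'): freq=3, skip
  Position 6 ('e'): freq=2, skip
  Position 7 ('e'): freq=2, skip
  Position 8 ('b'): freq=3, skip
  Position 9 ('c'): freq=2, skip
  No unique character found => answer = -1

-1


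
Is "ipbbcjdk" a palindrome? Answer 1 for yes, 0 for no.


Input: ipbbcjdk
Reversed: kdjcbbpi
  Compare pos 0 ('i') with pos 7 ('k'): MISMATCH
  Compare pos 1 ('p') with pos 6 ('d'): MISMATCH
  Compare pos 2 ('b') with pos 5 ('j'): MISMATCH
  Compare pos 3 ('b') with pos 4 ('c'): MISMATCH
Result: not a palindrome

0


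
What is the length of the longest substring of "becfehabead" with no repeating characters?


Input: "becfehabead"
Sliding window (track last position of each char):
  Position 0 ('b'): window [0,0] length 1 -- new best
  Position 1 ('e'): window [0,1] length 2 -- new best
  Position 2 ('c'): window [0,2] length 3 -- new best
  Position 3 ('f'): window [0,3] length 4 -- new best
  Position 4 ('e'): repeat (last at 1), move window start to 2
  Position 4 ('e'): window [2,4] length 3
  Position 5 ('h'): window [2,5] length 4
  Position 6 ('a'): window [2,6] length 5 -- new best
  Position 7 ('b'): window [2,7] length 6 -- new best
  Position 8 ('e'): repeat (last at 4), move window start to 5
  Position 8 ('e'): window [5,8] length 4
  Position 9 ('a'): repeat (last at 6), move window start to 7
  Position 9 ('a'): window [7,9] length 3
  Position 10 ('d'): window [7,10] length 4
Longest substring with no repeats: "cfehab" with length 6

6


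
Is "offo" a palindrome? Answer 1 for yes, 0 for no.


Input: offo
Reversed: offo
  Compare pos 0 ('o') with pos 3 ('o'): match
  Compare pos 1 ('f') with pos 2 ('f'): match
Result: palindrome

1


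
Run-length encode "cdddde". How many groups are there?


Input: cdddde
Scanning for consecutive runs:
  Group 1: 'c' x 1 (positions 0-0)
  Group 2: 'd' x 4 (positions 1-4)
  Group 3: 'e' x 1 (positions 5-5)
Total groups: 3

3


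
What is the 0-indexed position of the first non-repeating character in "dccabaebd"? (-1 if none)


Input: dccabaebd
Character frequencies:
  'a': 2
  'b': 2
  'c': 2
  'd': 2
  'e': 1
Scanning left to right for freq == 1:
  Position 0 ('d'): freq=2, skip
  Position 1 ('c'): freq=2, skip
  Position 2 ('c'): freq=2, skip
  Position 3 ('a'): freq=2, skip
  Position 4 ('b'): freq=2, skip
  Position 5 ('a'): freq=2, skip
  Position 6 ('e'): unique! => answer = 6

6


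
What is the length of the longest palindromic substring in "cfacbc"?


Input: "cfacbc"
Checking substrings for palindromes:
  [3:6] "cbc" (len 3) => palindrome
Longest palindromic substring: "cbc" with length 3

3


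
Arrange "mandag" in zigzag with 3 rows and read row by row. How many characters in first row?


Zigzag "mandag" into 3 rows:
Placing characters:
  'm' => row 0
  'a' => row 1
  'n' => row 2
  'd' => row 1
  'a' => row 0
  'g' => row 1
Rows:
  Row 0: "ma"
  Row 1: "adg"
  Row 2: "n"
First row length: 2

2


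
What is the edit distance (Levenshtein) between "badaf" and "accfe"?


Computing edit distance: "badaf" -> "accfe"
DP table:
           a    c    c    f    e
      0    1    2    3    4    5
  b   1    1    2    3    4    5
  a   2    1    2    3    4    5
  d   3    2    2    3    4    5
  a   4    3    3    3    4    5
  f   5    4    4    4    3    4
Edit distance = dp[5][5] = 4

4


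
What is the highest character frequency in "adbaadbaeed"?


Input: adbaadbaeed
Character counts:
  'a': 4
  'b': 2
  'd': 3
  'e': 2
Maximum frequency: 4

4


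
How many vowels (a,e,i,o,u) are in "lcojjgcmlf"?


Input: lcojjgcmlf
Checking each character:
  'l' at position 0: consonant
  'c' at position 1: consonant
  'o' at position 2: vowel (running total: 1)
  'j' at position 3: consonant
  'j' at position 4: consonant
  'g' at position 5: consonant
  'c' at position 6: consonant
  'm' at position 7: consonant
  'l' at position 8: consonant
  'f' at position 9: consonant
Total vowels: 1

1


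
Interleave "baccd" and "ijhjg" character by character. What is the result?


Interleaving "baccd" and "ijhjg":
  Position 0: 'b' from first, 'i' from second => "bi"
  Position 1: 'a' from first, 'j' from second => "aj"
  Position 2: 'c' from first, 'h' from second => "ch"
  Position 3: 'c' from first, 'j' from second => "cj"
  Position 4: 'd' from first, 'g' from second => "dg"
Result: biajchcjdg

biajchcjdg


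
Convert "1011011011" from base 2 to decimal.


Input: "1011011011" in base 2
Positional expansion:
  Digit '1' (value 1) x 2^9 = 512
  Digit '0' (value 0) x 2^8 = 0
  Digit '1' (value 1) x 2^7 = 128
  Digit '1' (value 1) x 2^6 = 64
  Digit '0' (value 0) x 2^5 = 0
  Digit '1' (value 1) x 2^4 = 16
  Digit '1' (value 1) x 2^3 = 8
  Digit '0' (value 0) x 2^2 = 0
  Digit '1' (value 1) x 2^1 = 2
  Digit '1' (value 1) x 2^0 = 1
Sum = 731

731


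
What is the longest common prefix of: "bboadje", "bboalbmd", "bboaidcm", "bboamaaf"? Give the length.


Words: bboadje, bboalbmd, bboaidcm, bboamaaf
  Position 0: all 'b' => match
  Position 1: all 'b' => match
  Position 2: all 'o' => match
  Position 3: all 'a' => match
  Position 4: ('d', 'l', 'i', 'm') => mismatch, stop
LCP = "bboa" (length 4)

4


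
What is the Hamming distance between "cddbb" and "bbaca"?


Comparing "cddbb" and "bbaca" position by position:
  Position 0: 'c' vs 'b' => differ
  Position 1: 'd' vs 'b' => differ
  Position 2: 'd' vs 'a' => differ
  Position 3: 'b' vs 'c' => differ
  Position 4: 'b' vs 'a' => differ
Total differences (Hamming distance): 5

5


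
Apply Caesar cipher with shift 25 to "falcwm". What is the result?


Caesar cipher: shift "falcwm" by 25
  'f' (pos 5) + 25 = pos 4 = 'e'
  'a' (pos 0) + 25 = pos 25 = 'z'
  'l' (pos 11) + 25 = pos 10 = 'k'
  'c' (pos 2) + 25 = pos 1 = 'b'
  'w' (pos 22) + 25 = pos 21 = 'v'
  'm' (pos 12) + 25 = pos 11 = 'l'
Result: ezkbvl

ezkbvl


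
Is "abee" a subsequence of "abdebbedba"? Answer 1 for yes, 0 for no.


Check if "abee" is a subsequence of "abdebbedba"
Greedy scan:
  Position 0 ('a'): matches sub[0] = 'a'
  Position 1 ('b'): matches sub[1] = 'b'
  Position 2 ('d'): no match needed
  Position 3 ('e'): matches sub[2] = 'e'
  Position 4 ('b'): no match needed
  Position 5 ('b'): no match needed
  Position 6 ('e'): matches sub[3] = 'e'
  Position 7 ('d'): no match needed
  Position 8 ('b'): no match needed
  Position 9 ('a'): no match needed
All 4 characters matched => is a subsequence

1


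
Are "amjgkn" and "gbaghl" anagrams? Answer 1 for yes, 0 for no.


Strings: "amjgkn", "gbaghl"
Sorted first:  agjkmn
Sorted second: abgghl
Differ at position 1: 'g' vs 'b' => not anagrams

0


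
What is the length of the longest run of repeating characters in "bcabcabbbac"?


Input: "bcabcabbbac"
Scanning for longest run:
  Position 1 ('c'): new char, reset run to 1
  Position 2 ('a'): new char, reset run to 1
  Position 3 ('b'): new char, reset run to 1
  Position 4 ('c'): new char, reset run to 1
  Position 5 ('a'): new char, reset run to 1
  Position 6 ('b'): new char, reset run to 1
  Position 7 ('b'): continues run of 'b', length=2
  Position 8 ('b'): continues run of 'b', length=3
  Position 9 ('a'): new char, reset run to 1
  Position 10 ('c'): new char, reset run to 1
Longest run: 'b' with length 3

3


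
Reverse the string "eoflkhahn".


Input: eoflkhahn
Reading characters right to left:
  Position 8: 'n'
  Position 7: 'h'
  Position 6: 'a'
  Position 5: 'h'
  Position 4: 'k'
  Position 3: 'l'
  Position 2: 'f'
  Position 1: 'o'
  Position 0: 'e'
Reversed: nhahklfoe

nhahklfoe


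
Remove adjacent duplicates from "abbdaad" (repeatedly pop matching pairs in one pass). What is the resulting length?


Input: abbdaad
Stack-based adjacent duplicate removal:
  Read 'a': push. Stack: a
  Read 'b': push. Stack: ab
  Read 'b': matches stack top 'b' => pop. Stack: a
  Read 'd': push. Stack: ad
  Read 'a': push. Stack: ada
  Read 'a': matches stack top 'a' => pop. Stack: ad
  Read 'd': matches stack top 'd' => pop. Stack: a
Final stack: "a" (length 1)

1


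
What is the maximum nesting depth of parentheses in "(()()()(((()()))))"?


Input: "(()()()(((()()))))"
Tracking depth:
  Position 0 '(': depth becomes 1
  Position 1 '(': depth becomes 2
  Position 2 ')': depth becomes 1
  Position 3 '(': depth becomes 2
  Position 4 ')': depth becomes 1
  Position 5 '(': depth becomes 2
  Position 6 ')': depth becomes 1
  Position 7 '(': depth becomes 2
  Position 8 '(': depth becomes 3
  Position 9 '(': depth becomes 4
  Position 10 '(': depth becomes 5
  Position 11 ')': depth becomes 4
  Position 12 '(': depth becomes 5
  Position 13 ')': depth becomes 4
  Position 14 ')': depth becomes 3
  Position 15 ')': depth becomes 2
  Position 16 ')': depth becomes 1
  Position 17 ')': depth becomes 0
Maximum depth reached: 5

5


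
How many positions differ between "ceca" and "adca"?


Comparing "ceca" and "adca" position by position:
  Position 0: 'c' vs 'a' => DIFFER
  Position 1: 'e' vs 'd' => DIFFER
  Position 2: 'c' vs 'c' => same
  Position 3: 'a' vs 'a' => same
Positions that differ: 2

2


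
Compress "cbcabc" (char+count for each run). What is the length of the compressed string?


Input: cbcabc
Runs:
  'c' x 1 => "c1"
  'b' x 1 => "b1"
  'c' x 1 => "c1"
  'a' x 1 => "a1"
  'b' x 1 => "b1"
  'c' x 1 => "c1"
Compressed: "c1b1c1a1b1c1"
Compressed length: 12

12


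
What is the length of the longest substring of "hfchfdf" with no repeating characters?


Input: "hfchfdf"
Sliding window (track last position of each char):
  Position 0 ('h'): window [0,0] length 1 -- new best
  Position 1 ('f'): window [0,1] length 2 -- new best
  Position 2 ('c'): window [0,2] length 3 -- new best
  Position 3 ('h'): repeat (last at 0), move window start to 1
  Position 3 ('h'): window [1,3] length 3
  Position 4 ('f'): repeat (last at 1), move window start to 2
  Position 4 ('f'): window [2,4] length 3
  Position 5 ('d'): window [2,5] length 4 -- new best
  Position 6 ('f'): repeat (last at 4), move window start to 5
  Position 6 ('f'): window [5,6] length 2
Longest substring with no repeats: "chfd" with length 4

4


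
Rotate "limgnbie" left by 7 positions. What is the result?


Input: "limgnbie", rotate left by 7
First 7 characters: "limgnbi"
Remaining characters: "e"
Concatenate remaining + first: "e" + "limgnbi" = "elimgnbi"

elimgnbi


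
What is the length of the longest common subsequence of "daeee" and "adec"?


LCS of "daeee" and "adec"
DP table:
           a    d    e    c
      0    0    0    0    0
  d   0    0    1    1    1
  a   0    1    1    1    1
  e   0    1    1    2    2
  e   0    1    1    2    2
  e   0    1    1    2    2
LCS length = dp[5][4] = 2

2


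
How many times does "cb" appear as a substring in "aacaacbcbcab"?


Searching for "cb" in "aacaacbcbcab"
Scanning each position:
  Position 0: "aa" => no
  Position 1: "ac" => no
  Position 2: "ca" => no
  Position 3: "aa" => no
  Position 4: "ac" => no
  Position 5: "cb" => MATCH
  Position 6: "bc" => no
  Position 7: "cb" => MATCH
  Position 8: "bc" => no
  Position 9: "ca" => no
  Position 10: "ab" => no
Total occurrences: 2

2


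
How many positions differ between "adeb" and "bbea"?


Comparing "adeb" and "bbea" position by position:
  Position 0: 'a' vs 'b' => DIFFER
  Position 1: 'd' vs 'b' => DIFFER
  Position 2: 'e' vs 'e' => same
  Position 3: 'b' vs 'a' => DIFFER
Positions that differ: 3

3


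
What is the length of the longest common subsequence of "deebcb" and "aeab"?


LCS of "deebcb" and "aeab"
DP table:
           a    e    a    b
      0    0    0    0    0
  d   0    0    0    0    0
  e   0    0    1    1    1
  e   0    0    1    1    1
  b   0    0    1    1    2
  c   0    0    1    1    2
  b   0    0    1    1    2
LCS length = dp[6][4] = 2

2


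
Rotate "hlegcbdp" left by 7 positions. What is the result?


Input: "hlegcbdp", rotate left by 7
First 7 characters: "hlegcbd"
Remaining characters: "p"
Concatenate remaining + first: "p" + "hlegcbd" = "phlegcbd"

phlegcbd


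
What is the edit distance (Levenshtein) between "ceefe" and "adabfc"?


Computing edit distance: "ceefe" -> "adabfc"
DP table:
           a    d    a    b    f    c
      0    1    2    3    4    5    6
  c   1    1    2    3    4    5    5
  e   2    2    2    3    4    5    6
  e   3    3    3    3    4    5    6
  f   4    4    4    4    4    4    5
  e   5    5    5    5    5    5    5
Edit distance = dp[5][6] = 5

5


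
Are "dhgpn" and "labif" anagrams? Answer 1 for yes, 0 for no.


Strings: "dhgpn", "labif"
Sorted first:  dghnp
Sorted second: abfil
Differ at position 0: 'd' vs 'a' => not anagrams

0


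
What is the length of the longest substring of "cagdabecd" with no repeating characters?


Input: "cagdabecd"
Sliding window (track last position of each char):
  Position 0 ('c'): window [0,0] length 1 -- new best
  Position 1 ('a'): window [0,1] length 2 -- new best
  Position 2 ('g'): window [0,2] length 3 -- new best
  Position 3 ('d'): window [0,3] length 4 -- new best
  Position 4 ('a'): repeat (last at 1), move window start to 2
  Position 4 ('a'): window [2,4] length 3
  Position 5 ('b'): window [2,5] length 4
  Position 6 ('e'): window [2,6] length 5 -- new best
  Position 7 ('c'): window [2,7] length 6 -- new best
  Position 8 ('d'): repeat (last at 3), move window start to 4
  Position 8 ('d'): window [4,8] length 5
Longest substring with no repeats: "gdabec" with length 6

6


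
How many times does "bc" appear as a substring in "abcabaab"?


Searching for "bc" in "abcabaab"
Scanning each position:
  Position 0: "ab" => no
  Position 1: "bc" => MATCH
  Position 2: "ca" => no
  Position 3: "ab" => no
  Position 4: "ba" => no
  Position 5: "aa" => no
  Position 6: "ab" => no
Total occurrences: 1

1


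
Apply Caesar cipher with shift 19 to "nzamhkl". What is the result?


Caesar cipher: shift "nzamhkl" by 19
  'n' (pos 13) + 19 = pos 6 = 'g'
  'z' (pos 25) + 19 = pos 18 = 's'
  'a' (pos 0) + 19 = pos 19 = 't'
  'm' (pos 12) + 19 = pos 5 = 'f'
  'h' (pos 7) + 19 = pos 0 = 'a'
  'k' (pos 10) + 19 = pos 3 = 'd'
  'l' (pos 11) + 19 = pos 4 = 'e'
Result: gstfade

gstfade


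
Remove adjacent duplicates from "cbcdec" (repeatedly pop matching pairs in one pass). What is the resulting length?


Input: cbcdec
Stack-based adjacent duplicate removal:
  Read 'c': push. Stack: c
  Read 'b': push. Stack: cb
  Read 'c': push. Stack: cbc
  Read 'd': push. Stack: cbcd
  Read 'e': push. Stack: cbcde
  Read 'c': push. Stack: cbcdec
Final stack: "cbcdec" (length 6)

6


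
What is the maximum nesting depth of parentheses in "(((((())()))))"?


Input: "(((((())()))))"
Tracking depth:
  Position 0 '(': depth becomes 1
  Position 1 '(': depth becomes 2
  Position 2 '(': depth becomes 3
  Position 3 '(': depth becomes 4
  Position 4 '(': depth becomes 5
  Position 5 '(': depth becomes 6
  Position 6 ')': depth becomes 5
  Position 7 ')': depth becomes 4
  Position 8 '(': depth becomes 5
  Position 9 ')': depth becomes 4
  Position 10 ')': depth becomes 3
  Position 11 ')': depth becomes 2
  Position 12 ')': depth becomes 1
  Position 13 ')': depth becomes 0
Maximum depth reached: 6

6


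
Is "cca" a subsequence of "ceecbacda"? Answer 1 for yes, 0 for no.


Check if "cca" is a subsequence of "ceecbacda"
Greedy scan:
  Position 0 ('c'): matches sub[0] = 'c'
  Position 1 ('e'): no match needed
  Position 2 ('e'): no match needed
  Position 3 ('c'): matches sub[1] = 'c'
  Position 4 ('b'): no match needed
  Position 5 ('a'): matches sub[2] = 'a'
  Position 6 ('c'): no match needed
  Position 7 ('d'): no match needed
  Position 8 ('a'): no match needed
All 3 characters matched => is a subsequence

1


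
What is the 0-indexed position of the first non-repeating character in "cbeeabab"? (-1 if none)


Input: cbeeabab
Character frequencies:
  'a': 2
  'b': 3
  'c': 1
  'e': 2
Scanning left to right for freq == 1:
  Position 0 ('c'): unique! => answer = 0

0


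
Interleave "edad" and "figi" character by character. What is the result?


Interleaving "edad" and "figi":
  Position 0: 'e' from first, 'f' from second => "ef"
  Position 1: 'd' from first, 'i' from second => "di"
  Position 2: 'a' from first, 'g' from second => "ag"
  Position 3: 'd' from first, 'i' from second => "di"
Result: efdiagdi

efdiagdi


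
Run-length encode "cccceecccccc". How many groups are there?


Input: cccceecccccc
Scanning for consecutive runs:
  Group 1: 'c' x 4 (positions 0-3)
  Group 2: 'e' x 2 (positions 4-5)
  Group 3: 'c' x 6 (positions 6-11)
Total groups: 3

3


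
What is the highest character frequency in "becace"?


Input: becace
Character counts:
  'a': 1
  'b': 1
  'c': 2
  'e': 2
Maximum frequency: 2

2


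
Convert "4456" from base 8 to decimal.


Input: "4456" in base 8
Positional expansion:
  Digit '4' (value 4) x 8^3 = 2048
  Digit '4' (value 4) x 8^2 = 256
  Digit '5' (value 5) x 8^1 = 40
  Digit '6' (value 6) x 8^0 = 6
Sum = 2350

2350


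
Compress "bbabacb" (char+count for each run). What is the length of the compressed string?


Input: bbabacb
Runs:
  'b' x 2 => "b2"
  'a' x 1 => "a1"
  'b' x 1 => "b1"
  'a' x 1 => "a1"
  'c' x 1 => "c1"
  'b' x 1 => "b1"
Compressed: "b2a1b1a1c1b1"
Compressed length: 12

12


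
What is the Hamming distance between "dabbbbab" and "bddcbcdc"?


Comparing "dabbbbab" and "bddcbcdc" position by position:
  Position 0: 'd' vs 'b' => differ
  Position 1: 'a' vs 'd' => differ
  Position 2: 'b' vs 'd' => differ
  Position 3: 'b' vs 'c' => differ
  Position 4: 'b' vs 'b' => same
  Position 5: 'b' vs 'c' => differ
  Position 6: 'a' vs 'd' => differ
  Position 7: 'b' vs 'c' => differ
Total differences (Hamming distance): 7

7


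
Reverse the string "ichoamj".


Input: ichoamj
Reading characters right to left:
  Position 6: 'j'
  Position 5: 'm'
  Position 4: 'a'
  Position 3: 'o'
  Position 2: 'h'
  Position 1: 'c'
  Position 0: 'i'
Reversed: jmaohci

jmaohci


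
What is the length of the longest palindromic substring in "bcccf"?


Input: "bcccf"
Checking substrings for palindromes:
  [1:4] "ccc" (len 3) => palindrome
  [1:3] "cc" (len 2) => palindrome
  [2:4] "cc" (len 2) => palindrome
Longest palindromic substring: "ccc" with length 3

3


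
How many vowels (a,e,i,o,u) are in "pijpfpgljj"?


Input: pijpfpgljj
Checking each character:
  'p' at position 0: consonant
  'i' at position 1: vowel (running total: 1)
  'j' at position 2: consonant
  'p' at position 3: consonant
  'f' at position 4: consonant
  'p' at position 5: consonant
  'g' at position 6: consonant
  'l' at position 7: consonant
  'j' at position 8: consonant
  'j' at position 9: consonant
Total vowels: 1

1


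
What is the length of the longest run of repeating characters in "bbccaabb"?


Input: "bbccaabb"
Scanning for longest run:
  Position 1 ('b'): continues run of 'b', length=2
  Position 2 ('c'): new char, reset run to 1
  Position 3 ('c'): continues run of 'c', length=2
  Position 4 ('a'): new char, reset run to 1
  Position 5 ('a'): continues run of 'a', length=2
  Position 6 ('b'): new char, reset run to 1
  Position 7 ('b'): continues run of 'b', length=2
Longest run: 'b' with length 2

2


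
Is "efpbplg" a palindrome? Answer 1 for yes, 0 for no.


Input: efpbplg
Reversed: glpbpfe
  Compare pos 0 ('e') with pos 6 ('g'): MISMATCH
  Compare pos 1 ('f') with pos 5 ('l'): MISMATCH
  Compare pos 2 ('p') with pos 4 ('p'): match
Result: not a palindrome

0


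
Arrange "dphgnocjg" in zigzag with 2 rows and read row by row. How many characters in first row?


Zigzag "dphgnocjg" into 2 rows:
Placing characters:
  'd' => row 0
  'p' => row 1
  'h' => row 0
  'g' => row 1
  'n' => row 0
  'o' => row 1
  'c' => row 0
  'j' => row 1
  'g' => row 0
Rows:
  Row 0: "dhncg"
  Row 1: "pgoj"
First row length: 5

5


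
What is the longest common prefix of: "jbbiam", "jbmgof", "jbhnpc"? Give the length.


Words: jbbiam, jbmgof, jbhnpc
  Position 0: all 'j' => match
  Position 1: all 'b' => match
  Position 2: ('b', 'm', 'h') => mismatch, stop
LCP = "jb" (length 2)

2


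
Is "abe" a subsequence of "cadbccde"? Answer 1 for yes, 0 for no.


Check if "abe" is a subsequence of "cadbccde"
Greedy scan:
  Position 0 ('c'): no match needed
  Position 1 ('a'): matches sub[0] = 'a'
  Position 2 ('d'): no match needed
  Position 3 ('b'): matches sub[1] = 'b'
  Position 4 ('c'): no match needed
  Position 5 ('c'): no match needed
  Position 6 ('d'): no match needed
  Position 7 ('e'): matches sub[2] = 'e'
All 3 characters matched => is a subsequence

1


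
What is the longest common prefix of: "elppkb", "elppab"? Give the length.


Words: elppkb, elppab
  Position 0: all 'e' => match
  Position 1: all 'l' => match
  Position 2: all 'p' => match
  Position 3: all 'p' => match
  Position 4: ('k', 'a') => mismatch, stop
LCP = "elpp" (length 4)

4


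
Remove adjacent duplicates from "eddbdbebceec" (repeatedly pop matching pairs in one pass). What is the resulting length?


Input: eddbdbebceec
Stack-based adjacent duplicate removal:
  Read 'e': push. Stack: e
  Read 'd': push. Stack: ed
  Read 'd': matches stack top 'd' => pop. Stack: e
  Read 'b': push. Stack: eb
  Read 'd': push. Stack: ebd
  Read 'b': push. Stack: ebdb
  Read 'e': push. Stack: ebdbe
  Read 'b': push. Stack: ebdbeb
  Read 'c': push. Stack: ebdbebc
  Read 'e': push. Stack: ebdbebce
  Read 'e': matches stack top 'e' => pop. Stack: ebdbebc
  Read 'c': matches stack top 'c' => pop. Stack: ebdbeb
Final stack: "ebdbeb" (length 6)

6


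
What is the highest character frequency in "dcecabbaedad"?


Input: dcecabbaedad
Character counts:
  'a': 3
  'b': 2
  'c': 2
  'd': 3
  'e': 2
Maximum frequency: 3

3


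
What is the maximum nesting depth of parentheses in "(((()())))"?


Input: "(((()())))"
Tracking depth:
  Position 0 '(': depth becomes 1
  Position 1 '(': depth becomes 2
  Position 2 '(': depth becomes 3
  Position 3 '(': depth becomes 4
  Position 4 ')': depth becomes 3
  Position 5 '(': depth becomes 4
  Position 6 ')': depth becomes 3
  Position 7 ')': depth becomes 2
  Position 8 ')': depth becomes 1
  Position 9 ')': depth becomes 0
Maximum depth reached: 4

4


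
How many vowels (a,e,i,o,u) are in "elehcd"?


Input: elehcd
Checking each character:
  'e' at position 0: vowel (running total: 1)
  'l' at position 1: consonant
  'e' at position 2: vowel (running total: 2)
  'h' at position 3: consonant
  'c' at position 4: consonant
  'd' at position 5: consonant
Total vowels: 2

2


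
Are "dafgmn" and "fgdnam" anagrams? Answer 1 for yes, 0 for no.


Strings: "dafgmn", "fgdnam"
Sorted first:  adfgmn
Sorted second: adfgmn
Sorted forms match => anagrams

1


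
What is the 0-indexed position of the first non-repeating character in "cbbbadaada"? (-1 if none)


Input: cbbbadaada
Character frequencies:
  'a': 4
  'b': 3
  'c': 1
  'd': 2
Scanning left to right for freq == 1:
  Position 0 ('c'): unique! => answer = 0

0


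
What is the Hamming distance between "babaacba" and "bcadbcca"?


Comparing "babaacba" and "bcadbcca" position by position:
  Position 0: 'b' vs 'b' => same
  Position 1: 'a' vs 'c' => differ
  Position 2: 'b' vs 'a' => differ
  Position 3: 'a' vs 'd' => differ
  Position 4: 'a' vs 'b' => differ
  Position 5: 'c' vs 'c' => same
  Position 6: 'b' vs 'c' => differ
  Position 7: 'a' vs 'a' => same
Total differences (Hamming distance): 5

5


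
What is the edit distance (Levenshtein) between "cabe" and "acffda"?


Computing edit distance: "cabe" -> "acffda"
DP table:
           a    c    f    f    d    a
      0    1    2    3    4    5    6
  c   1    1    1    2    3    4    5
  a   2    1    2    2    3    4    4
  b   3    2    2    3    3    4    5
  e   4    3    3    3    4    4    5
Edit distance = dp[4][6] = 5

5


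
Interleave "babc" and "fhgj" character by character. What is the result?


Interleaving "babc" and "fhgj":
  Position 0: 'b' from first, 'f' from second => "bf"
  Position 1: 'a' from first, 'h' from second => "ah"
  Position 2: 'b' from first, 'g' from second => "bg"
  Position 3: 'c' from first, 'j' from second => "cj"
Result: bfahbgcj

bfahbgcj


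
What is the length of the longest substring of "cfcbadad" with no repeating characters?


Input: "cfcbadad"
Sliding window (track last position of each char):
  Position 0 ('c'): window [0,0] length 1 -- new best
  Position 1 ('f'): window [0,1] length 2 -- new best
  Position 2 ('c'): repeat (last at 0), move window start to 1
  Position 2 ('c'): window [1,2] length 2
  Position 3 ('b'): window [1,3] length 3 -- new best
  Position 4 ('a'): window [1,4] length 4 -- new best
  Position 5 ('d'): window [1,5] length 5 -- new best
  Position 6 ('a'): repeat (last at 4), move window start to 5
  Position 6 ('a'): window [5,6] length 2
  Position 7 ('d'): repeat (last at 5), move window start to 6
  Position 7 ('d'): window [6,7] length 2
Longest substring with no repeats: "fcbad" with length 5

5


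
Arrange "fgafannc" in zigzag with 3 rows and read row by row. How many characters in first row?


Zigzag "fgafannc" into 3 rows:
Placing characters:
  'f' => row 0
  'g' => row 1
  'a' => row 2
  'f' => row 1
  'a' => row 0
  'n' => row 1
  'n' => row 2
  'c' => row 1
Rows:
  Row 0: "fa"
  Row 1: "gfnc"
  Row 2: "an"
First row length: 2

2


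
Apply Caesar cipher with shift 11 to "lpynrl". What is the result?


Caesar cipher: shift "lpynrl" by 11
  'l' (pos 11) + 11 = pos 22 = 'w'
  'p' (pos 15) + 11 = pos 0 = 'a'
  'y' (pos 24) + 11 = pos 9 = 'j'
  'n' (pos 13) + 11 = pos 24 = 'y'
  'r' (pos 17) + 11 = pos 2 = 'c'
  'l' (pos 11) + 11 = pos 22 = 'w'
Result: wajycw

wajycw


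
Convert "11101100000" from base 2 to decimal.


Input: "11101100000" in base 2
Positional expansion:
  Digit '1' (value 1) x 2^10 = 1024
  Digit '1' (value 1) x 2^9 = 512
  Digit '1' (value 1) x 2^8 = 256
  Digit '0' (value 0) x 2^7 = 0
  Digit '1' (value 1) x 2^6 = 64
  Digit '1' (value 1) x 2^5 = 32
  Digit '0' (value 0) x 2^4 = 0
  Digit '0' (value 0) x 2^3 = 0
  Digit '0' (value 0) x 2^2 = 0
  Digit '0' (value 0) x 2^1 = 0
  Digit '0' (value 0) x 2^0 = 0
Sum = 1888

1888


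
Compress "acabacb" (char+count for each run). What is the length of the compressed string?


Input: acabacb
Runs:
  'a' x 1 => "a1"
  'c' x 1 => "c1"
  'a' x 1 => "a1"
  'b' x 1 => "b1"
  'a' x 1 => "a1"
  'c' x 1 => "c1"
  'b' x 1 => "b1"
Compressed: "a1c1a1b1a1c1b1"
Compressed length: 14

14


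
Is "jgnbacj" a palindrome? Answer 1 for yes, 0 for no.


Input: jgnbacj
Reversed: jcabngj
  Compare pos 0 ('j') with pos 6 ('j'): match
  Compare pos 1 ('g') with pos 5 ('c'): MISMATCH
  Compare pos 2 ('n') with pos 4 ('a'): MISMATCH
Result: not a palindrome

0


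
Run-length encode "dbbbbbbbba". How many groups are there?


Input: dbbbbbbbba
Scanning for consecutive runs:
  Group 1: 'd' x 1 (positions 0-0)
  Group 2: 'b' x 8 (positions 1-8)
  Group 3: 'a' x 1 (positions 9-9)
Total groups: 3

3


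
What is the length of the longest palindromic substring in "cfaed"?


Input: "cfaed"
Checking substrings for palindromes:
  No multi-char palindromic substrings found
Longest palindromic substring: "c" with length 1

1


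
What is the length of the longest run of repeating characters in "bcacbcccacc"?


Input: "bcacbcccacc"
Scanning for longest run:
  Position 1 ('c'): new char, reset run to 1
  Position 2 ('a'): new char, reset run to 1
  Position 3 ('c'): new char, reset run to 1
  Position 4 ('b'): new char, reset run to 1
  Position 5 ('c'): new char, reset run to 1
  Position 6 ('c'): continues run of 'c', length=2
  Position 7 ('c'): continues run of 'c', length=3
  Position 8 ('a'): new char, reset run to 1
  Position 9 ('c'): new char, reset run to 1
  Position 10 ('c'): continues run of 'c', length=2
Longest run: 'c' with length 3

3


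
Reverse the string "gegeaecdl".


Input: gegeaecdl
Reading characters right to left:
  Position 8: 'l'
  Position 7: 'd'
  Position 6: 'c'
  Position 5: 'e'
  Position 4: 'a'
  Position 3: 'e'
  Position 2: 'g'
  Position 1: 'e'
  Position 0: 'g'
Reversed: ldceaegeg

ldceaegeg


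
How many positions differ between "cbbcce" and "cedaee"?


Comparing "cbbcce" and "cedaee" position by position:
  Position 0: 'c' vs 'c' => same
  Position 1: 'b' vs 'e' => DIFFER
  Position 2: 'b' vs 'd' => DIFFER
  Position 3: 'c' vs 'a' => DIFFER
  Position 4: 'c' vs 'e' => DIFFER
  Position 5: 'e' vs 'e' => same
Positions that differ: 4

4


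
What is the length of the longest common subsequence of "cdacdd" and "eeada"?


LCS of "cdacdd" and "eeada"
DP table:
           e    e    a    d    a
      0    0    0    0    0    0
  c   0    0    0    0    0    0
  d   0    0    0    0    1    1
  a   0    0    0    1    1    2
  c   0    0    0    1    1    2
  d   0    0    0    1    2    2
  d   0    0    0    1    2    2
LCS length = dp[6][5] = 2

2


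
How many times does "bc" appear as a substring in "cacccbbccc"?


Searching for "bc" in "cacccbbccc"
Scanning each position:
  Position 0: "ca" => no
  Position 1: "ac" => no
  Position 2: "cc" => no
  Position 3: "cc" => no
  Position 4: "cb" => no
  Position 5: "bb" => no
  Position 6: "bc" => MATCH
  Position 7: "cc" => no
  Position 8: "cc" => no
Total occurrences: 1

1


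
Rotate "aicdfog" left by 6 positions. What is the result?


Input: "aicdfog", rotate left by 6
First 6 characters: "aicdfo"
Remaining characters: "g"
Concatenate remaining + first: "g" + "aicdfo" = "gaicdfo"

gaicdfo


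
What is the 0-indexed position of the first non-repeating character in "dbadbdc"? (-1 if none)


Input: dbadbdc
Character frequencies:
  'a': 1
  'b': 2
  'c': 1
  'd': 3
Scanning left to right for freq == 1:
  Position 0 ('d'): freq=3, skip
  Position 1 ('b'): freq=2, skip
  Position 2 ('a'): unique! => answer = 2

2


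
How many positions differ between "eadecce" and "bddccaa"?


Comparing "eadecce" and "bddccaa" position by position:
  Position 0: 'e' vs 'b' => DIFFER
  Position 1: 'a' vs 'd' => DIFFER
  Position 2: 'd' vs 'd' => same
  Position 3: 'e' vs 'c' => DIFFER
  Position 4: 'c' vs 'c' => same
  Position 5: 'c' vs 'a' => DIFFER
  Position 6: 'e' vs 'a' => DIFFER
Positions that differ: 5

5


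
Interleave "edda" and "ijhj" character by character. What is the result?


Interleaving "edda" and "ijhj":
  Position 0: 'e' from first, 'i' from second => "ei"
  Position 1: 'd' from first, 'j' from second => "dj"
  Position 2: 'd' from first, 'h' from second => "dh"
  Position 3: 'a' from first, 'j' from second => "aj"
Result: eidjdhaj

eidjdhaj


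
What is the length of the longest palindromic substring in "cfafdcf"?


Input: "cfafdcf"
Checking substrings for palindromes:
  [1:4] "faf" (len 3) => palindrome
Longest palindromic substring: "faf" with length 3

3


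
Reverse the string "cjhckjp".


Input: cjhckjp
Reading characters right to left:
  Position 6: 'p'
  Position 5: 'j'
  Position 4: 'k'
  Position 3: 'c'
  Position 2: 'h'
  Position 1: 'j'
  Position 0: 'c'
Reversed: pjkchjc

pjkchjc


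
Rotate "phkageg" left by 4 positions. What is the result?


Input: "phkageg", rotate left by 4
First 4 characters: "phka"
Remaining characters: "geg"
Concatenate remaining + first: "geg" + "phka" = "gegphka"

gegphka
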